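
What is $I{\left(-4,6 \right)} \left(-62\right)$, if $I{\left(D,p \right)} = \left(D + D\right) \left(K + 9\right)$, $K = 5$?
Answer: $6944$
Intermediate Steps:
$I{\left(D,p \right)} = 28 D$ ($I{\left(D,p \right)} = \left(D + D\right) \left(5 + 9\right) = 2 D 14 = 28 D$)
$I{\left(-4,6 \right)} \left(-62\right) = 28 \left(-4\right) \left(-62\right) = \left(-112\right) \left(-62\right) = 6944$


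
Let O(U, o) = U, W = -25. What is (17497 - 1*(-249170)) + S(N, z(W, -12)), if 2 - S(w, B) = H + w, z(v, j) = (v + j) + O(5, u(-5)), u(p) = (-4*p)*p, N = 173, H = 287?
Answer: 266209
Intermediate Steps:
u(p) = -4*p**2
z(v, j) = 5 + j + v (z(v, j) = (v + j) + 5 = (j + v) + 5 = 5 + j + v)
S(w, B) = -285 - w (S(w, B) = 2 - (287 + w) = 2 + (-287 - w) = -285 - w)
(17497 - 1*(-249170)) + S(N, z(W, -12)) = (17497 - 1*(-249170)) + (-285 - 1*173) = (17497 + 249170) + (-285 - 173) = 266667 - 458 = 266209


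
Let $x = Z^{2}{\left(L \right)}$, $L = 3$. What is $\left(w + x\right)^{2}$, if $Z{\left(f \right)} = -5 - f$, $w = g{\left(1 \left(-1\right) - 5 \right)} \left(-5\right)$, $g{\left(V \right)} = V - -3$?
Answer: $6241$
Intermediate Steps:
$g{\left(V \right)} = 3 + V$ ($g{\left(V \right)} = V + 3 = 3 + V$)
$w = 15$ ($w = \left(3 + \left(1 \left(-1\right) - 5\right)\right) \left(-5\right) = \left(3 - 6\right) \left(-5\right) = \left(-3\right) \left(-5\right) = 15$)
$x = 64$ ($x = \left(-5 - 3\right)^{2} = \left(-8\right)^{2} = 64$)
$\left(w + x\right)^{2} = \left(15 + 64\right)^{2} = 79^{2} = 6241$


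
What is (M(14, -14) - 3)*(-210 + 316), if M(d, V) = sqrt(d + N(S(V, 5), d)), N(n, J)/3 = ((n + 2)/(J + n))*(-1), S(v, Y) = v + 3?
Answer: -318 + 106*sqrt(23) ≈ 190.36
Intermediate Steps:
S(v, Y) = 3 + v
N(n, J) = -3*(2 + n)/(J + n) (N(n, J) = 3*(((n + 2)/(J + n))*(-1)) = 3*(((2 + n)/(J + n))*(-1)) = 3*(-(2 + n)/(J + n)) = -3*(2 + n)/(J + n))
M(d, V) = sqrt(d + 3*(-5 - V)/(3 + V + d)) (M(d, V) = sqrt(d + 3*(-2 - (3 + V))/(d + (3 + V))) = sqrt(d + 3*(-2 + (-3 - V))/(3 + V + d)) = sqrt(d + 3*(-5 - V)/(3 + V + d)))
(M(14, -14) - 3)*(-210 + 316) = (sqrt((-15 - 3*(-14) + 14*(3 - 14 + 14))/(3 - 14 + 14)) - 3)*(-210 + 316) = (sqrt((-15 + 42 + 14*3)/3) - 3)*106 = (sqrt((-15 + 42 + 42)/3) - 3)*106 = (sqrt((1/3)*69) - 3)*106 = (sqrt(23) - 3)*106 = (-3 + sqrt(23))*106 = -318 + 106*sqrt(23)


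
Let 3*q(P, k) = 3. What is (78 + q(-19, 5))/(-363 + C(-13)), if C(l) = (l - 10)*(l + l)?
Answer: 79/235 ≈ 0.33617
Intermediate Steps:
C(l) = 2*l*(-10 + l) (C(l) = (-10 + l)*(2*l) = 2*l*(-10 + l))
q(P, k) = 1 (q(P, k) = (⅓)*3 = 1)
(78 + q(-19, 5))/(-363 + C(-13)) = (78 + 1)/(-363 + 2*(-13)*(-10 - 13)) = 79/(-363 + 2*(-13)*(-23)) = 79/(-363 + 598) = 79/235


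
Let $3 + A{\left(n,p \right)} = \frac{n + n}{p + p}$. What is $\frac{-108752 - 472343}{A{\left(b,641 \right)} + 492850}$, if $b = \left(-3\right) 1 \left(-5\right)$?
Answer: $- \frac{372481895}{315914942} \approx -1.1791$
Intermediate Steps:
$b = 15$ ($b = \left(-3\right) \left(-5\right) = 15$)
$A{\left(n,p \right)} = -3 + \frac{n}{p}$ ($A{\left(n,p \right)} = -3 + \frac{n + n}{p + p} = -3 + \frac{2 n}{2 p} = -3 + 2 n \frac{1}{2 p} = -3 + \frac{n}{p}$)
$\frac{-108752 - 472343}{A{\left(b,641 \right)} + 492850} = \frac{-108752 - 472343}{\left(-3 + \frac{15}{641}\right) + 492850} = - \frac{581095}{\left(-3 + 15 \cdot \frac{1}{641}\right) + 492850} = - \frac{581095}{\left(-3 + \frac{15}{641}\right) + 492850} = - \frac{581095}{- \frac{1908}{641} + 492850} = - \frac{581095}{\frac{315914942}{641}} = \left(-581095\right) \frac{641}{315914942} = - \frac{372481895}{315914942}$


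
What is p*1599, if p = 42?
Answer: 67158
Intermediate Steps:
p*1599 = 42*1599 = 67158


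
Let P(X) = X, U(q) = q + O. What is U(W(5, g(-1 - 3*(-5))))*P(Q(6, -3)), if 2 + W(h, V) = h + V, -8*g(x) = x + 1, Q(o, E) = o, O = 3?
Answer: 99/4 ≈ 24.750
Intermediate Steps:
g(x) = -1/8 - x/8 (g(x) = -(x + 1)/8 = -(1 + x)/8 = -1/8 - x/8)
W(h, V) = -2 + V + h (W(h, V) = -2 + (h + V) = -2 + (V + h) = -2 + V + h)
U(q) = 3 + q (U(q) = q + 3 = 3 + q)
U(W(5, g(-1 - 3*(-5))))*P(Q(6, -3)) = (3 + (-2 + (-1/8 - (-1 - 3*(-5))/8) + 5))*6 = (3 + (-2 + (-1/8 - (-1 + 15)/8) + 5))*6 = (3 + (-2 + (-1/8 - 1/8*14) + 5))*6 = (3 + (-2 + (-1/8 - 7/4) + 5))*6 = (3 + (-2 - 15/8 + 5))*6 = (3 + 9/8)*6 = (33/8)*6 = 99/4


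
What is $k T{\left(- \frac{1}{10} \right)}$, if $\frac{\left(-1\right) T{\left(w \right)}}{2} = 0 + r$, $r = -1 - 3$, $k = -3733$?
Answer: $-29864$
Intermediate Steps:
$r = -4$
$T{\left(w \right)} = 8$ ($T{\left(w \right)} = - 2 \left(0 - 4\right) = \left(-2\right) \left(-4\right) = 8$)
$k T{\left(- \frac{1}{10} \right)} = \left(-3733\right) 8 = -29864$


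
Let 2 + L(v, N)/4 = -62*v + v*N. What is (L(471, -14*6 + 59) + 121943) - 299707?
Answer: -341680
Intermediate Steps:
L(v, N) = -8 - 248*v + 4*N*v (L(v, N) = -8 + 4*(-62*v + v*N) = -8 + 4*(-62*v + N*v) = -8 + (-248*v + 4*N*v) = -8 - 248*v + 4*N*v)
(L(471, -14*6 + 59) + 121943) - 299707 = ((-8 - 248*471 + 4*(-14*6 + 59)*471) + 121943) - 299707 = ((-8 - 116808 + 4*(-84 + 59)*471) + 121943) - 299707 = ((-8 - 116808 + 4*(-25)*471) + 121943) - 299707 = ((-8 - 116808 - 47100) + 121943) - 299707 = (-163916 + 121943) - 299707 = -41973 - 299707 = -341680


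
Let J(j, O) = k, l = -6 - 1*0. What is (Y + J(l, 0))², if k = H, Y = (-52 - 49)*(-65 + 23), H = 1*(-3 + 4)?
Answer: 18003049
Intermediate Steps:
H = 1 (H = 1*1 = 1)
Y = 4242 (Y = -101*(-42) = 4242)
l = -6 (l = -6 + 0 = -6)
k = 1
J(j, O) = 1
(Y + J(l, 0))² = (4242 + 1)² = 4243² = 18003049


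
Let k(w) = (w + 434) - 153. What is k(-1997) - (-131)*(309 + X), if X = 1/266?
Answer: 10311089/266 ≈ 38764.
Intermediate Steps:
X = 1/266 ≈ 0.0037594
k(w) = 281 + w (k(w) = (434 + w) - 153 = 281 + w)
k(-1997) - (-131)*(309 + X) = (281 - 1997) - (-131)*(309 + 1/266) = -1716 - (-131)*82195/266 = -1716 - 1*(-10767545/266) = -1716 + 10767545/266 = 10311089/266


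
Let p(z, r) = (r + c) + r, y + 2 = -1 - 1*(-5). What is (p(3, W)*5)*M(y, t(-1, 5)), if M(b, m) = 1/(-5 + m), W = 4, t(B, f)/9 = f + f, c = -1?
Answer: 7/17 ≈ 0.41176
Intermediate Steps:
t(B, f) = 18*f (t(B, f) = 9*(f + f) = 9*(2*f) = 18*f)
y = 2 (y = -2 + (-1 - 1*(-5)) = -2 + (-1 + 5) = -2 + 4 = 2)
p(z, r) = -1 + 2*r (p(z, r) = (r - 1) + r = (-1 + r) + r = -1 + 2*r)
(p(3, W)*5)*M(y, t(-1, 5)) = ((-1 + 2*4)*5)/(-5 + 18*5) = ((-1 + 8)*5)/(-5 + 90) = (7*5)/85 = 35*(1/85) = 7/17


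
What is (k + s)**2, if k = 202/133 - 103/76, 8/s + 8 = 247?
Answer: 627452401/16166613904 ≈ 0.038812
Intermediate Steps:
s = 8/239 (s = 8/(-8 + 247) = 8/239 ≈ 0.033473)
k = 87/532 (k = 202*(1/133) - 103*1/76 = 202/133 - 103/76 = 87/532 ≈ 0.16353)
(k + s)**2 = (87/532 + 8/239)**2 = (25049/127148)**2 = 627452401/16166613904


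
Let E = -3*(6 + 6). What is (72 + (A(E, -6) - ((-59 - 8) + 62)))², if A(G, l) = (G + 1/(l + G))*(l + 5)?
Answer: 22534009/1764 ≈ 12774.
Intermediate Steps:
E = -36 (E = -3*12 = -36)
A(G, l) = (5 + l)*(G + 1/(G + l)) (A(G, l) = (G + 1/(G + l))*(5 + l) = (5 + l)*(G + 1/(G + l)))
(72 + (A(E, -6) - ((-59 - 8) + 62)))² = (72 + ((5 - 6 + 5*(-36)² - 36*(-6)² - 6*(-36)² + 5*(-36)*(-6))/(-36 - 6) - ((-59 - 8) + 62)))² = (72 + ((5 - 6 + 5*1296 - 36*36 - 6*1296 + 1080)/(-42) - (-67 + 62)))² = (72 + (-(5 - 6 + 6480 - 1296 - 7776 + 1080)/42 - 1*(-5)))² = (72 + (-1/42*(-1513) + 5))² = (72 + (1513/42 + 5))² = (72 + 1723/42)² = (4747/42)² = 22534009/1764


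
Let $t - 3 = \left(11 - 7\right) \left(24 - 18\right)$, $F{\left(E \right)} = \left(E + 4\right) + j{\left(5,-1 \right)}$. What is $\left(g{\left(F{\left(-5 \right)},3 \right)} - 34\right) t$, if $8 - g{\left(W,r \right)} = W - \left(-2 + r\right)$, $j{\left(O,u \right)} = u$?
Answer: $-621$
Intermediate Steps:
$F{\left(E \right)} = 3 + E$ ($F{\left(E \right)} = \left(E + 4\right) - 1 = \left(4 + E\right) - 1 = 3 + E$)
$g{\left(W,r \right)} = 6 + r - W$ ($g{\left(W,r \right)} = 8 - \left(W - \left(-2 + r\right)\right) = 8 - \left(2 + W - r\right) = 6 + r - W$)
$t = 27$ ($t = 3 + \left(11 - 7\right) \left(24 - 18\right) = 3 + 4 \cdot 6 = 3 + 24 = 27$)
$\left(g{\left(F{\left(-5 \right)},3 \right)} - 34\right) t = \left(\left(6 + 3 - \left(3 - 5\right)\right) - 34\right) 27 = \left(\left(6 + 3 - -2\right) - 34\right) 27 = \left(\left(6 + 3 + 2\right) - 34\right) 27 = \left(11 - 34\right) 27 = \left(-23\right) 27 = -621$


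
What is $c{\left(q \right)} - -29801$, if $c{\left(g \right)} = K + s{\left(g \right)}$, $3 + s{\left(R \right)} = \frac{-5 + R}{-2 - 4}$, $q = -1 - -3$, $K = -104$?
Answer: $\frac{59389}{2} \approx 29695.0$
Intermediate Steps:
$q = 2$ ($q = -1 + 3 = 2$)
$s{\left(R \right)} = - \frac{13}{6} - \frac{R}{6}$ ($s{\left(R \right)} = -3 + \frac{-5 + R}{-2 - 4} = -3 + \frac{-5 + R}{-6} = -3 + \left(-5 + R\right) \left(- \frac{1}{6}\right) = -3 - \left(- \frac{5}{6} + \frac{R}{6}\right) = - \frac{13}{6} - \frac{R}{6}$)
$c{\left(g \right)} = - \frac{637}{6} - \frac{g}{6}$ ($c{\left(g \right)} = -104 - \left(\frac{13}{6} + \frac{g}{6}\right) = - \frac{637}{6} - \frac{g}{6}$)
$c{\left(q \right)} - -29801 = \left(- \frac{637}{6} - \frac{1}{3}\right) - -29801 = \left(- \frac{637}{6} - \frac{1}{3}\right) + 29801 = - \frac{213}{2} + 29801 = \frac{59389}{2}$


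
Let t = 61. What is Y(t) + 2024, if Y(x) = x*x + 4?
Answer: 5749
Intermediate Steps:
Y(x) = 4 + x² (Y(x) = x² + 4 = 4 + x²)
Y(t) + 2024 = (4 + 61²) + 2024 = (4 + 3721) + 2024 = 3725 + 2024 = 5749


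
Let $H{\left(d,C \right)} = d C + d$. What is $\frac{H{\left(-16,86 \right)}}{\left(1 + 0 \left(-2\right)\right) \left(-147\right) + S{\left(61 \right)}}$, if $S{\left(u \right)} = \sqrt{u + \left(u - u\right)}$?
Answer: $\frac{51156}{5387} + \frac{348 \sqrt{61}}{5387} \approx 10.001$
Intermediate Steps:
$S{\left(u \right)} = \sqrt{u}$ ($S{\left(u \right)} = \sqrt{u + 0} = \sqrt{u}$)
$H{\left(d,C \right)} = d + C d$ ($H{\left(d,C \right)} = C d + d = d + C d$)
$\frac{H{\left(-16,86 \right)}}{\left(1 + 0 \left(-2\right)\right) \left(-147\right) + S{\left(61 \right)}} = \frac{\left(-16\right) \left(1 + 86\right)}{\left(1 + 0 \left(-2\right)\right) \left(-147\right) + \sqrt{61}} = \frac{\left(-16\right) 87}{\left(1 + 0\right) \left(-147\right) + \sqrt{61}} = - \frac{1392}{1 \left(-147\right) + \sqrt{61}} = - \frac{1392}{-147 + \sqrt{61}}$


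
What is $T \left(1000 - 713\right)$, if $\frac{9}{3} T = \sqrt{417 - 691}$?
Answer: $\frac{287 i \sqrt{274}}{3} \approx 1583.6 i$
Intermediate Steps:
$T = \frac{i \sqrt{274}}{3}$ ($T = \frac{\sqrt{417 - 691}}{3} = \frac{\sqrt{-274}}{3} = \frac{i \sqrt{274}}{3} \approx 5.5176 i$)
$T \left(1000 - 713\right) = \frac{i \sqrt{274}}{3} \left(1000 - 713\right) = \frac{i \sqrt{274}}{3} \cdot 287 = \frac{287 i \sqrt{274}}{3}$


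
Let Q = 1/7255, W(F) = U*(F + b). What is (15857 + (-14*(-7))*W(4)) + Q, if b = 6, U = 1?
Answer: 122152436/7255 ≈ 16837.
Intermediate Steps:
W(F) = 6 + F (W(F) = 1*(F + 6) = 1*(6 + F) = 6 + F)
Q = 1/7255 ≈ 0.00013784
(15857 + (-14*(-7))*W(4)) + Q = (15857 + (-14*(-7))*(6 + 4)) + 1/7255 = (15857 + 98*10) + 1/7255 = (15857 + 980) + 1/7255 = 16837 + 1/7255 = 122152436/7255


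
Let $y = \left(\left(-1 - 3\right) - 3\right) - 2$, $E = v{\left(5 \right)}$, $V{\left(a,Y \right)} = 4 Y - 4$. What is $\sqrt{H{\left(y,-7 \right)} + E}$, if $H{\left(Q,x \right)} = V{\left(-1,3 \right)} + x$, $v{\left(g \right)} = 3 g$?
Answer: $4$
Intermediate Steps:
$V{\left(a,Y \right)} = -4 + 4 Y$
$E = 15$ ($E = 3 \cdot 5 = 15$)
$y = -9$ ($y = \left(-4 - 3\right) - 2 = -7 - 2 = -9$)
$H{\left(Q,x \right)} = 8 + x$ ($H{\left(Q,x \right)} = \left(-4 + 4 \cdot 3\right) + x = \left(-4 + 12\right) + x = 8 + x$)
$\sqrt{H{\left(y,-7 \right)} + E} = \sqrt{\left(8 - 7\right) + 15} = \sqrt{1 + 15} = \sqrt{16} = 4$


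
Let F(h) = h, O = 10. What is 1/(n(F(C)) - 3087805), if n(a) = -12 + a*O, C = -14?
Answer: -1/3087957 ≈ -3.2384e-7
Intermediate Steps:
n(a) = -12 + 10*a (n(a) = -12 + a*10 = -12 + 10*a)
1/(n(F(C)) - 3087805) = 1/((-12 + 10*(-14)) - 3087805) = 1/((-12 - 140) - 3087805) = 1/(-152 - 3087805) = 1/(-3087957) = -1/3087957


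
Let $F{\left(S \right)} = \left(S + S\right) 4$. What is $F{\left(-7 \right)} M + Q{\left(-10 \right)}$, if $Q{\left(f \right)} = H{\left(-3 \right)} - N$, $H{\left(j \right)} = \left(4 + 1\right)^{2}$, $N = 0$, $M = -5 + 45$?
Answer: $-2215$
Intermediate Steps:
$M = 40$
$F{\left(S \right)} = 8 S$ ($F{\left(S \right)} = 2 S 4 = 8 S$)
$H{\left(j \right)} = 25$ ($H{\left(j \right)} = 5^{2} = 25$)
$Q{\left(f \right)} = 25$ ($Q{\left(f \right)} = 25 - 0 = 25 + 0 = 25$)
$F{\left(-7 \right)} M + Q{\left(-10 \right)} = 8 \left(-7\right) 40 + 25 = \left(-56\right) 40 + 25 = -2240 + 25 = -2215$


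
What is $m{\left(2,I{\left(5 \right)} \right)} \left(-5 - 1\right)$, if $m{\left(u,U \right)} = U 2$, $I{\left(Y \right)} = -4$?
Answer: $48$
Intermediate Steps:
$m{\left(u,U \right)} = 2 U$
$m{\left(2,I{\left(5 \right)} \right)} \left(-5 - 1\right) = 2 \left(-4\right) \left(-5 - 1\right) = \left(-8\right) \left(-6\right) = 48$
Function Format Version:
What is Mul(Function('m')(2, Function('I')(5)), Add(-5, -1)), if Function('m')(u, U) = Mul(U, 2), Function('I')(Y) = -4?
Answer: 48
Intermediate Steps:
Function('m')(u, U) = Mul(2, U)
Mul(Function('m')(2, Function('I')(5)), Add(-5, -1)) = Mul(Mul(2, -4), Add(-5, -1)) = Mul(-8, -6) = 48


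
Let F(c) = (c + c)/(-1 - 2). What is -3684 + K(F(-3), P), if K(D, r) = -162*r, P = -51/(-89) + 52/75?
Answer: -8653362/2225 ≈ -3889.2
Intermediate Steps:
P = 8453/6675 (P = -51*(-1/89) + 52*(1/75) = 51/89 + 52/75 = 8453/6675 ≈ 1.2664)
F(c) = -2*c/3 (F(c) = (2*c)/(-3) = (2*c)*(-⅓) = -2*c/3)
-3684 + K(F(-3), P) = -3684 - 162*8453/6675 = -3684 - 456462/2225 = -8653362/2225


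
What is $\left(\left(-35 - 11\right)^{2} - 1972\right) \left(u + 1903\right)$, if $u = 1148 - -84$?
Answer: $451440$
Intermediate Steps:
$u = 1232$ ($u = 1148 + 84 = 1232$)
$\left(\left(-35 - 11\right)^{2} - 1972\right) \left(u + 1903\right) = \left(\left(-35 - 11\right)^{2} - 1972\right) \left(1232 + 1903\right) = \left(\left(-46\right)^{2} - 1972\right) 3135 = \left(2116 - 1972\right) 3135 = 144 \cdot 3135 = 451440$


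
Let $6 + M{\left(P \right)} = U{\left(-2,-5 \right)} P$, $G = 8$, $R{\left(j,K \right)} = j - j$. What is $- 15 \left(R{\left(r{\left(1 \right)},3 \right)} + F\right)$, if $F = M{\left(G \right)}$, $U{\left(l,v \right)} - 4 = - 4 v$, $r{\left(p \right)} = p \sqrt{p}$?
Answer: $-2790$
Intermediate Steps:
$r{\left(p \right)} = p^{\frac{3}{2}}$
$R{\left(j,K \right)} = 0$
$U{\left(l,v \right)} = 4 - 4 v$
$M{\left(P \right)} = -6 + 24 P$ ($M{\left(P \right)} = -6 + \left(4 - -20\right) P = -6 + \left(4 + 20\right) P = -6 + 24 P$)
$F = 186$ ($F = -6 + 24 \cdot 8 = -6 + 192 = 186$)
$- 15 \left(R{\left(r{\left(1 \right)},3 \right)} + F\right) = - 15 \left(0 + 186\right) = \left(-15\right) 186 = -2790$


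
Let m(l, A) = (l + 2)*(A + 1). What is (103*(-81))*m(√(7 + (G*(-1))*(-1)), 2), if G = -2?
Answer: -50058 - 25029*√5 ≈ -1.0602e+5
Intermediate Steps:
m(l, A) = (1 + A)*(2 + l) (m(l, A) = (2 + l)*(1 + A) = (1 + A)*(2 + l))
(103*(-81))*m(√(7 + (G*(-1))*(-1)), 2) = (103*(-81))*(2 + √(7 - 2*(-1)*(-1)) + 2*2 + 2*√(7 - 2*(-1)*(-1))) = -8343*(2 + √(7 + 2*(-1)) + 4 + 2*√(7 + 2*(-1))) = -8343*(2 + √(7 - 2) + 4 + 2*√(7 - 2)) = -8343*(2 + √5 + 4 + 2*√5) = -8343*(6 + 3*√5) = -50058 - 25029*√5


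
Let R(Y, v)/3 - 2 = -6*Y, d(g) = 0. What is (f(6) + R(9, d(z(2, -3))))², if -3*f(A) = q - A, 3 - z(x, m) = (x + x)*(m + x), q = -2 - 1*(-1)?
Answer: 212521/9 ≈ 23613.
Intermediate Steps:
q = -1 (q = -2 + 1 = -1)
z(x, m) = 3 - 2*x*(m + x) (z(x, m) = 3 - (x + x)*(m + x) = 3 - 2*x*(m + x))
R(Y, v) = 6 - 18*Y (R(Y, v) = 6 + 3*(-6*Y) = 6 - 18*Y)
f(A) = ⅓ + A/3 (f(A) = -(-1 - A)/3 = ⅓ + A/3)
(f(6) + R(9, d(z(2, -3))))² = ((⅓ + (⅓)*6) + (6 - 18*9))² = ((⅓ + 2) + (6 - 162))² = (7/3 - 156)² = (-461/3)² = 212521/9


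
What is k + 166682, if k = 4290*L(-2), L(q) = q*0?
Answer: 166682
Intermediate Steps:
L(q) = 0
k = 0 (k = 4290*0 = 0)
k + 166682 = 0 + 166682 = 166682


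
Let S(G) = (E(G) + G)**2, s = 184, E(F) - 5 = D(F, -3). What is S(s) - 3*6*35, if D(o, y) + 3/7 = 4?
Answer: 1786234/49 ≈ 36454.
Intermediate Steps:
D(o, y) = 25/7 (D(o, y) = -3/7 + 4 = 25/7)
E(F) = 60/7 (E(F) = 5 + 25/7 = 60/7)
S(G) = (60/7 + G)**2
S(s) - 3*6*35 = (60 + 7*184)**2/49 - 3*6*35 = (60 + 1288)**2/49 - 18*35 = (1/49)*1348**2 - 630 = (1/49)*1817104 - 630 = 1817104/49 - 630 = 1786234/49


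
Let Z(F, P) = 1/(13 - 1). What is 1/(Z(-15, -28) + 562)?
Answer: 12/6745 ≈ 0.0017791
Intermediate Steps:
Z(F, P) = 1/12
1/(Z(-15, -28) + 562) = 1/(1/12 + 562) = 1/(6745/12) = 12/6745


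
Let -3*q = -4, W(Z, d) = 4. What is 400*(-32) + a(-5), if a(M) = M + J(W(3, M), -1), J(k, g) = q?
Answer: -38411/3 ≈ -12804.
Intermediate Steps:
q = 4/3 (q = -1/3*(-4) = 4/3 ≈ 1.3333)
J(k, g) = 4/3
a(M) = 4/3 + M (a(M) = M + 4/3 = 4/3 + M)
400*(-32) + a(-5) = 400*(-32) + (4/3 - 5) = -12800 - 11/3 = -38411/3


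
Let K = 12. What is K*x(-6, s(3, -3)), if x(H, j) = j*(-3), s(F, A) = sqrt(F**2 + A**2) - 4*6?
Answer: 864 - 108*sqrt(2) ≈ 711.26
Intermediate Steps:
s(F, A) = -24 + sqrt(A**2 + F**2) (s(F, A) = sqrt(A**2 + F**2) - 24 = -24 + sqrt(A**2 + F**2))
x(H, j) = -3*j
K*x(-6, s(3, -3)) = 12*(-3*(-24 + sqrt((-3)**2 + 3**2))) = 12*(-3*(-24 + sqrt(9 + 9))) = 12*(-3*(-24 + sqrt(18))) = 12*(-3*(-24 + 3*sqrt(2))) = 12*(72 - 9*sqrt(2)) = 864 - 108*sqrt(2)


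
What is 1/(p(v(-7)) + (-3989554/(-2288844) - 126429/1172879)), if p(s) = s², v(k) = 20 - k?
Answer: 1342268530938/980708702977747 ≈ 0.0013687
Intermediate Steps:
1/(p(v(-7)) + (-3989554/(-2288844) - 126429/1172879)) = 1/((20 - 1*(-7))² + (-3989554/(-2288844) - 126429/1172879)) = 1/((20 + 7)² + (-3989554*(-1/2288844) - 126429*1/1172879)) = 1/(27² + (1994777/1144422 - 126429/1172879)) = 1/(729 + 2194943923945/1342268530938) = 1/(980708702977747/1342268530938) = 1342268530938/980708702977747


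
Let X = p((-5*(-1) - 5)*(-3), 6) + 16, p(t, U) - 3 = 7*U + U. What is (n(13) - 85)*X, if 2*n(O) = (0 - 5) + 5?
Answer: -5695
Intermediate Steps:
p(t, U) = 3 + 8*U (p(t, U) = 3 + (7*U + U) = 3 + 8*U)
n(O) = 0 (n(O) = ((0 - 5) + 5)/2 = (-5 + 5)/2 = (½)*0 = 0)
X = 67 (X = (3 + 8*6) + 16 = (3 + 48) + 16 = 51 + 16 = 67)
(n(13) - 85)*X = (0 - 85)*67 = -85*67 = -5695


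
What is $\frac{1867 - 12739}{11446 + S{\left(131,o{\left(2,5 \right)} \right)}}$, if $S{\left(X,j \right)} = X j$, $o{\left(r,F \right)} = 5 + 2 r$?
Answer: $- \frac{10872}{12625} \approx -0.86115$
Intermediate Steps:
$\frac{1867 - 12739}{11446 + S{\left(131,o{\left(2,5 \right)} \right)}} = \frac{1867 - 12739}{11446 + 131 \left(5 + 2 \cdot 2\right)} = - \frac{10872}{11446 + 131 \left(5 + 4\right)} = - \frac{10872}{11446 + 131 \cdot 9} = - \frac{10872}{11446 + 1179} = - \frac{10872}{12625}$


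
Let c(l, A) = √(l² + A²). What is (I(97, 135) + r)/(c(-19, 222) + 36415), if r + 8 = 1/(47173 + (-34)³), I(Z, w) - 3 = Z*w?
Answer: 750186951713/2086862860404 - 103005211*√49645/10434314302020 ≈ 0.35728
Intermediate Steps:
I(Z, w) = 3 + Z*w
r = -62951/7869 (r = -8 + 1/(47173 + (-34)³) = -8 + 1/(47173 - 39304) = -8 + 1/7869 = -62951/7869 ≈ -7.9999)
c(l, A) = √(A² + l²)
(I(97, 135) + r)/(c(-19, 222) + 36415) = ((3 + 97*135) - 62951/7869)/(√(222² + (-19)²) + 36415) = ((3 + 13095) - 62951/7869)/(√(49284 + 361) + 36415) = (13098 - 62951/7869)/(√49645 + 36415) = 103005211/(7869*(36415 + √49645))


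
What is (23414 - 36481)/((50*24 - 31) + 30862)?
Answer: -13067/32031 ≈ -0.40795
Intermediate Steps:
(23414 - 36481)/((50*24 - 31) + 30862) = -13067/((1200 - 31) + 30862) = -13067/(1169 + 30862) = -13067/32031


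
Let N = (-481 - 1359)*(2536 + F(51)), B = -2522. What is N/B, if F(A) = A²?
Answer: 4726040/1261 ≈ 3747.9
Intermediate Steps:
N = -9452080 (N = (-481 - 1359)*(2536 + 51²) = -1840*(2536 + 2601) = -1840*5137 = -9452080)
N/B = -9452080/(-2522) = -9452080*(-1/2522) = 4726040/1261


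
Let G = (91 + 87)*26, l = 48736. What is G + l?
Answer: 53364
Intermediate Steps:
G = 4628 (G = 178*26 = 4628)
G + l = 4628 + 48736 = 53364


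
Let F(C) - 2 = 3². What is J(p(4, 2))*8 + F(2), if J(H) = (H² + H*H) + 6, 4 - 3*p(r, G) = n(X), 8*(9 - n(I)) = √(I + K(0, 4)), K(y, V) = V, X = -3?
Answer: 405/4 ≈ 101.25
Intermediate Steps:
F(C) = 11 (F(C) = 2 + 3² = 2 + 9 = 11)
n(I) = 9 - √(4 + I)/8 (n(I) = 9 - √(I + 4)/8 = 9 - √(4 + I)/8)
p(r, G) = -13/8 (p(r, G) = 4/3 - (9 - √(4 - 3)/8)/3 = 4/3 - (9 - √1/8)/3 = 4/3 - (9 - ⅛*1)/3 = 4/3 - (9 - ⅛)/3 = 4/3 - ⅓*71/8 = 4/3 - 71/24 = -13/8)
J(H) = 6 + 2*H² (J(H) = (H² + H²) + 6 = 2*H² + 6 = 6 + 2*H²)
J(p(4, 2))*8 + F(2) = (6 + 2*(-13/8)²)*8 + 11 = (6 + 2*(169/64))*8 + 11 = (6 + 169/32)*8 + 11 = (361/32)*8 + 11 = 361/4 + 11 = 405/4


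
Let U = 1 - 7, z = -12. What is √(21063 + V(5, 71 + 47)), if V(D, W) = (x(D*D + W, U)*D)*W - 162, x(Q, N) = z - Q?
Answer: I*√70549 ≈ 265.61*I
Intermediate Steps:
U = -6
x(Q, N) = -12 - Q
V(D, W) = -162 + D*W*(-12 - W - D²) (V(D, W) = ((-12 - (D*D + W))*D)*W - 162 = ((-12 - (D² + W))*D)*W - 162 = ((-12 - (W + D²))*D)*W - 162 = ((-12 + (-W - D²))*D)*W - 162 = ((-12 - W - D²)*D)*W - 162 = (D*(-12 - W - D²))*W - 162 = D*W*(-12 - W - D²) - 162 = -162 + D*W*(-12 - W - D²))
√(21063 + V(5, 71 + 47)) = √(21063 + (-162 - 1*5*(71 + 47)*(12 + (71 + 47) + 5²))) = √(21063 + (-162 - 1*5*118*(12 + 118 + 25))) = √(21063 + (-162 - 1*5*118*155)) = √(21063 + (-162 - 91450)) = √(21063 - 91612) = √(-70549) = I*√70549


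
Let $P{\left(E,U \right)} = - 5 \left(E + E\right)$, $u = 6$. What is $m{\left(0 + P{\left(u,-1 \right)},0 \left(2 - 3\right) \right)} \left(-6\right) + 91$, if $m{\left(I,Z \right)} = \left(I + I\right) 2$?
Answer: $1531$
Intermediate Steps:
$P{\left(E,U \right)} = - 10 E$ ($P{\left(E,U \right)} = - 5 \cdot 2 E = - 10 E$)
$m{\left(I,Z \right)} = 4 I$ ($m{\left(I,Z \right)} = 2 I 2 = 4 I$)
$m{\left(0 + P{\left(u,-1 \right)},0 \left(2 - 3\right) \right)} \left(-6\right) + 91 = 4 \left(0 - 60\right) \left(-6\right) + 91 = 4 \left(-60\right) \left(-6\right) + 91 = \left(-240\right) \left(-6\right) + 91 = 1440 + 91 = 1531$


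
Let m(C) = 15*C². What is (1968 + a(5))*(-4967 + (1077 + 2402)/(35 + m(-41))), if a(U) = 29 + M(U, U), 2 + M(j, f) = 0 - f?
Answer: -24957240929/2525 ≈ -9.8840e+6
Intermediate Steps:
M(j, f) = -2 - f (M(j, f) = -2 + (0 - f) = -2 - f)
a(U) = 27 - U (a(U) = 29 + (-2 - U) = 27 - U)
(1968 + a(5))*(-4967 + (1077 + 2402)/(35 + m(-41))) = (1968 + (27 - 1*5))*(-4967 + (1077 + 2402)/(35 + 15*(-41)²)) = (1968 + (27 - 5))*(-4967 + 3479/(35 + 15*1681)) = (1968 + 22)*(-4967 + 3479/(35 + 25215)) = 1990*(-4967 + 3479/25250) = 1990*(-125413271/25250) = -24957240929/2525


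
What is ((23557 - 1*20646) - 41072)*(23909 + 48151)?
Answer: -2749881660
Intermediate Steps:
((23557 - 1*20646) - 41072)*(23909 + 48151) = ((23557 - 20646) - 41072)*72060 = (2911 - 41072)*72060 = -38161*72060 = -2749881660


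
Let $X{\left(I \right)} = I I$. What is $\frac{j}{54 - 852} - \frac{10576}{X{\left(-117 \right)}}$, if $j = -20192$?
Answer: $\frac{44661440}{1820637} \approx 24.531$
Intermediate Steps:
$X{\left(I \right)} = I^{2}$
$\frac{j}{54 - 852} - \frac{10576}{X{\left(-117 \right)}} = - \frac{20192}{54 - 852} - \frac{10576}{\left(-117\right)^{2}} = - \frac{20192}{54 - 852} - \frac{10576}{13689} = - \frac{20192}{-798} - \frac{10576}{13689} = \left(-20192\right) \left(- \frac{1}{798}\right) - \frac{10576}{13689} = \frac{10096}{399} - \frac{10576}{13689} = \frac{44661440}{1820637}$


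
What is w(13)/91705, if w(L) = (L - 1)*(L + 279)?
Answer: 3504/91705 ≈ 0.038209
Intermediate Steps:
w(L) = (-1 + L)*(279 + L)
w(13)/91705 = (-279 + 13² + 278*13)/91705 = (-279 + 169 + 3614)*(1/91705) = 3504*(1/91705) = 3504/91705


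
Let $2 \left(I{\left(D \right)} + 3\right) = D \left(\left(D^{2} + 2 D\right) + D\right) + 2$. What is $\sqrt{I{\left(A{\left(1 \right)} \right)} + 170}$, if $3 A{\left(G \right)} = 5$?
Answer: $\frac{\sqrt{14133}}{9} \approx 13.209$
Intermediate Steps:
$A{\left(G \right)} = \frac{5}{3}$ ($A{\left(G \right)} = \frac{1}{3} \cdot 5 = \frac{5}{3}$)
$I{\left(D \right)} = -2 + \frac{D \left(D^{2} + 3 D\right)}{2}$ ($I{\left(D \right)} = -3 + \frac{D \left(\left(D^{2} + 2 D\right) + D\right) + 2}{2} = -3 + \frac{D \left(D^{2} + 3 D\right) + 2}{2} = -3 + \frac{2 + D \left(D^{2} + 3 D\right)}{2} = -3 + \left(1 + \frac{D \left(D^{2} + 3 D\right)}{2}\right) = -2 + \frac{D \left(D^{2} + 3 D\right)}{2}$)
$\sqrt{I{\left(A{\left(1 \right)} \right)} + 170} = \sqrt{\left(-2 + \frac{\left(\frac{5}{3}\right)^{3}}{2} + \frac{3 \left(\frac{5}{3}\right)^{2}}{2}\right) + 170} = \sqrt{\left(-2 + \frac{1}{2} \cdot \frac{125}{27} + \frac{3}{2} \cdot \frac{25}{9}\right) + 170} = \sqrt{\left(-2 + \frac{125}{54} + \frac{25}{6}\right) + 170} = \sqrt{\frac{121}{27} + 170} = \sqrt{\frac{4711}{27}} = \frac{\sqrt{14133}}{9}$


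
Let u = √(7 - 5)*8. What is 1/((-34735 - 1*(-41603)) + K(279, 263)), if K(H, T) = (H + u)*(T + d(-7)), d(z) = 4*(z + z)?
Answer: 64621/4170388969 - 1656*√2/4170388969 ≈ 1.4934e-5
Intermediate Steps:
d(z) = 8*z (d(z) = 4*(2*z) = 8*z)
u = 8*√2 (u = √2*8 = 8*√2 ≈ 11.314)
K(H, T) = (-56 + T)*(H + 8*√2) (K(H, T) = (H + 8*√2)*(T + 8*(-7)) = (H + 8*√2)*(T - 56) = (H + 8*√2)*(-56 + T) = (-56 + T)*(H + 8*√2))
1/((-34735 - 1*(-41603)) + K(279, 263)) = 1/((-34735 - 1*(-41603)) + (-448*√2 - 56*279 + 279*263 + 8*263*√2)) = 1/((-34735 + 41603) + (-448*√2 - 15624 + 73377 + 2104*√2)) = 1/(6868 + (57753 + 1656*√2)) = 1/(64621 + 1656*√2)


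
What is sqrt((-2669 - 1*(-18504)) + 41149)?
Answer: 2*sqrt(14246) ≈ 238.71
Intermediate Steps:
sqrt((-2669 - 1*(-18504)) + 41149) = sqrt((-2669 + 18504) + 41149) = sqrt(15835 + 41149) = sqrt(56984) = 2*sqrt(14246)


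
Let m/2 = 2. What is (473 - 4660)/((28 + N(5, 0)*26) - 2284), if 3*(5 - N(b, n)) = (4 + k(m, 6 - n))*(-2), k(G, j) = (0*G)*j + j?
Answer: 12561/5858 ≈ 2.1442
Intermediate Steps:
m = 4 (m = 2*2 = 4)
k(G, j) = j (k(G, j) = 0*j + j = 0 + j = j)
N(b, n) = 35/3 - 2*n/3 (N(b, n) = 5 - (4 + (6 - n))*(-2)/3 = 5 - (10 - n)*(-2)/3 = 5 - (-20 + 2*n)/3 = 5 + (20/3 - 2*n/3) = 35/3 - 2*n/3)
(473 - 4660)/((28 + N(5, 0)*26) - 2284) = (473 - 4660)/((28 + (35/3 - ⅔*0)*26) - 2284) = -4187/((28 + (35/3 + 0)*26) - 2284) = -4187/((28 + (35/3)*26) - 2284) = -4187/((28 + 910/3) - 2284) = -4187/(994/3 - 2284) = -4187/(-5858/3) = -4187*(-3/5858) = 12561/5858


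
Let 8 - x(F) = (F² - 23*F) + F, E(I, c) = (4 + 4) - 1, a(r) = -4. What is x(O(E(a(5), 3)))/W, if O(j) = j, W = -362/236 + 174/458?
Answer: -3053486/31183 ≈ -97.922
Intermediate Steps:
E(I, c) = 7 (E(I, c) = 8 - 1 = 7)
W = -31183/27022 (W = -362*1/236 + 174*(1/458) = -181/118 + 87/229 = -31183/27022 ≈ -1.1540)
x(F) = 8 - F² + 22*F (x(F) = 8 - ((F² - 23*F) + F) = 8 - (F² - 22*F) = 8 + (-F² + 22*F) = 8 - F² + 22*F)
x(O(E(a(5), 3)))/W = (8 - 1*7² + 22*7)/(-31183/27022) = (8 - 1*49 + 154)*(-27022/31183) = (8 - 49 + 154)*(-27022/31183) = 113*(-27022/31183) = -3053486/31183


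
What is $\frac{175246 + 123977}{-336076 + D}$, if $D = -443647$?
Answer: $- \frac{299223}{779723} \approx -0.38376$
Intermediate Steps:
$\frac{175246 + 123977}{-336076 + D} = \frac{175246 + 123977}{-336076 - 443647} = \frac{299223}{-779723} = 299223 \left(- \frac{1}{779723}\right) = - \frac{299223}{779723}$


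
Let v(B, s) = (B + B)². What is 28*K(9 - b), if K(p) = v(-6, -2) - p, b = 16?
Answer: 4228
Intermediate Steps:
v(B, s) = 4*B² (v(B, s) = (2*B)² = 4*B²)
K(p) = 144 - p (K(p) = 4*(-6)² - p = 4*36 - p = 144 - p)
28*K(9 - b) = 28*(144 - (9 - 1*16)) = 28*(144 - (9 - 16)) = 28*(144 - 1*(-7)) = 28*(144 + 7) = 28*151 = 4228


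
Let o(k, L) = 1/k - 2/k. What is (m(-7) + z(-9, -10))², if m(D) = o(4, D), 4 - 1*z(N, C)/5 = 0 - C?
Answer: 14641/16 ≈ 915.06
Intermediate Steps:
z(N, C) = 20 + 5*C (z(N, C) = 20 - 5*(0 - C) = 20 - (-5)*C = 20 + 5*C)
o(k, L) = -1/k (o(k, L) = 1/k - 2/k = -1/k)
m(D) = -¼ (m(D) = -1/4 = -1*¼ = -¼)
(m(-7) + z(-9, -10))² = (-¼ + (20 + 5*(-10)))² = (-¼ + (20 - 50))² = (-¼ - 30)² = (-121/4)² = 14641/16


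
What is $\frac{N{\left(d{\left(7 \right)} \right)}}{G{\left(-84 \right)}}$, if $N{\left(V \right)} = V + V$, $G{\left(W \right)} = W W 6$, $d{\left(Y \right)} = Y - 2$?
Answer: $\frac{5}{21168} \approx 0.00023621$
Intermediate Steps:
$d{\left(Y \right)} = -2 + Y$
$G{\left(W \right)} = 6 W^{2}$ ($G{\left(W \right)} = W^{2} \cdot 6 = 6 W^{2}$)
$N{\left(V \right)} = 2 V$
$\frac{N{\left(d{\left(7 \right)} \right)}}{G{\left(-84 \right)}} = \frac{2 \left(-2 + 7\right)}{6 \left(-84\right)^{2}} = \frac{2 \cdot 5}{6 \cdot 7056} = \frac{10}{42336} = 10 \cdot \frac{1}{42336} = \frac{5}{21168}$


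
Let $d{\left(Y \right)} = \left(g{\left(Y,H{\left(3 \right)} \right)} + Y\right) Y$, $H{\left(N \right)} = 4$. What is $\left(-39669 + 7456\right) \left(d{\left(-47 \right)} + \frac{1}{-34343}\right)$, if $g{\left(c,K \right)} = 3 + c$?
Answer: $- \frac{4731606827130}{34343} \approx -1.3778 \cdot 10^{8}$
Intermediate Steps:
$d{\left(Y \right)} = Y \left(3 + 2 Y\right)$ ($d{\left(Y \right)} = \left(\left(3 + Y\right) + Y\right) Y = \left(3 + 2 Y\right) Y = Y \left(3 + 2 Y\right)$)
$\left(-39669 + 7456\right) \left(d{\left(-47 \right)} + \frac{1}{-34343}\right) = \left(-39669 + 7456\right) \left(- 47 \left(3 + 2 \left(-47\right)\right) + \frac{1}{-34343}\right) = - 32213 \left(- 47 \left(3 - 94\right) - \frac{1}{34343}\right) = - 32213 \left(\left(-47\right) \left(-91\right) - \frac{1}{34343}\right) = - 32213 \left(4277 - \frac{1}{34343}\right) = \left(-32213\right) \frac{146885010}{34343} = - \frac{4731606827130}{34343}$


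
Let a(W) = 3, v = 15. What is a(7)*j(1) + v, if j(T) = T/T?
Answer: 18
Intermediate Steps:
j(T) = 1
a(7)*j(1) + v = 3*1 + 15 = 3 + 15 = 18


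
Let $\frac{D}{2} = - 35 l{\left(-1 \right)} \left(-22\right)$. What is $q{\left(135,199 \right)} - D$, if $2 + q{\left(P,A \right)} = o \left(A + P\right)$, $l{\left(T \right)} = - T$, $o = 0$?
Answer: $-1542$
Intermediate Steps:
$D = 1540$ ($D = 2 - 35 \left(\left(-1\right) \left(-1\right)\right) \left(-22\right) = 2 \left(-35\right) 1 \left(-22\right) = 2 \left(\left(-35\right) \left(-22\right)\right) = 2 \cdot 770 = 1540$)
$q{\left(P,A \right)} = -2$ ($q{\left(P,A \right)} = -2 + 0 \left(A + P\right) = -2 + 0 = -2$)
$q{\left(135,199 \right)} - D = -2 - 1540 = -1542$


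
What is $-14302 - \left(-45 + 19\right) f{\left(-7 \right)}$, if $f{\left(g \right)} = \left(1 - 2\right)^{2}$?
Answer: $-14276$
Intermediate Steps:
$f{\left(g \right)} = 1$ ($f{\left(g \right)} = \left(-1\right)^{2} = 1$)
$-14302 - \left(-45 + 19\right) f{\left(-7 \right)} = -14302 - \left(-45 + 19\right) 1 = -14302 - \left(-26\right) 1 = -14302 - -26 = -14302 + 26 = -14276$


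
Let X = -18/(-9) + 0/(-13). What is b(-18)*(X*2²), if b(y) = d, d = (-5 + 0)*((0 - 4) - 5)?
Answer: 360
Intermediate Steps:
X = 2 (X = -18*(-⅑) + 0*(-1/13) = 2 + 0 = 2)
d = 45 (d = -5*(-4 - 5) = -5*(-9) = 45)
b(y) = 45
b(-18)*(X*2²) = 45*(2*2²) = 45*(2*4) = 45*8 = 360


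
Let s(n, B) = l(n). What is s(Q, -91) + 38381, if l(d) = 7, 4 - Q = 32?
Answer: 38388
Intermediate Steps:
Q = -28 (Q = 4 - 1*32 = 4 - 32 = -28)
s(n, B) = 7
s(Q, -91) + 38381 = 7 + 38381 = 38388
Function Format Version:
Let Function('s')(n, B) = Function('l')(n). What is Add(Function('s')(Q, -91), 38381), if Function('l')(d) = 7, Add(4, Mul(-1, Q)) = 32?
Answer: 38388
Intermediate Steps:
Q = -28 (Q = Add(4, Mul(-1, 32)) = Add(4, -32) = -28)
Function('s')(n, B) = 7
Add(Function('s')(Q, -91), 38381) = Add(7, 38381) = 38388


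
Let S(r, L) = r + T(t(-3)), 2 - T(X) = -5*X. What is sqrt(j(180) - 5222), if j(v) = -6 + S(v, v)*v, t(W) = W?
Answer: 16*sqrt(97) ≈ 157.58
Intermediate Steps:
T(X) = 2 + 5*X (T(X) = 2 - (-5)*X = 2 + 5*X)
S(r, L) = -13 + r (S(r, L) = r + (2 + 5*(-3)) = r + (2 - 15) = r - 13 = -13 + r)
j(v) = -6 + v*(-13 + v) (j(v) = -6 + (-13 + v)*v = -6 + v*(-13 + v))
sqrt(j(180) - 5222) = sqrt((-6 + 180*(-13 + 180)) - 5222) = sqrt((-6 + 180*167) - 5222) = sqrt((-6 + 30060) - 5222) = sqrt(30054 - 5222) = sqrt(24832) = 16*sqrt(97)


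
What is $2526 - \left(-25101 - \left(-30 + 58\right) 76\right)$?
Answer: $29755$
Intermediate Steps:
$2526 - \left(-25101 - \left(-30 + 58\right) 76\right) = 2526 - \left(-25101 - 28 \cdot 76\right) = 2526 - \left(-25101 - 2128\right) = 2526 - -27229 = 2526 + 27229 = 29755$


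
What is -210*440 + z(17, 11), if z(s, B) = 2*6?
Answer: -92388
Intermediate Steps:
z(s, B) = 12
-210*440 + z(17, 11) = -210*440 + 12 = -92400 + 12 = -92388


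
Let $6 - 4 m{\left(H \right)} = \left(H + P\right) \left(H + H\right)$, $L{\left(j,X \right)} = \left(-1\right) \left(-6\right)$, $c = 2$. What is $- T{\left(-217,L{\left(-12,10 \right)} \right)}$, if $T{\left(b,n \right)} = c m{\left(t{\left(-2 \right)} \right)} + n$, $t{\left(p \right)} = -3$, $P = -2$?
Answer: $6$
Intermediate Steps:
$L{\left(j,X \right)} = 6$
$m{\left(H \right)} = \frac{3}{2} - \frac{H \left(-2 + H\right)}{2}$ ($m{\left(H \right)} = \frac{3}{2} - \frac{\left(H - 2\right) \left(H + H\right)}{4} = \frac{3}{2} - \frac{\left(-2 + H\right) 2 H}{4} = \frac{3}{2} - \frac{2 H \left(-2 + H\right)}{4} = \frac{3}{2} - \frac{H \left(-2 + H\right)}{2}$)
$T{\left(b,n \right)} = -12 + n$ ($T{\left(b,n \right)} = 2 \left(\frac{3}{2} - 3 - \frac{\left(-3\right)^{2}}{2}\right) + n = 2 \left(\frac{3}{2} - 3 - \frac{9}{2}\right) + n = 2 \left(-6\right) + n = -12 + n$)
$- T{\left(-217,L{\left(-12,10 \right)} \right)} = - (-12 + 6) = \left(-1\right) \left(-6\right) = 6$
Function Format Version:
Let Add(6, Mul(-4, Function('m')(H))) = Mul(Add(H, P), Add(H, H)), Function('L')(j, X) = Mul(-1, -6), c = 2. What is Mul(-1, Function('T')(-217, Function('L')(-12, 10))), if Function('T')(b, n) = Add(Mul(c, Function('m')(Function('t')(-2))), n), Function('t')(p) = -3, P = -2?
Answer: 6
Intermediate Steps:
Function('L')(j, X) = 6
Function('m')(H) = Add(Rational(3, 2), Mul(Rational(-1, 2), H, Add(-2, H))) (Function('m')(H) = Add(Rational(3, 2), Mul(Rational(-1, 4), Mul(Add(H, -2), Add(H, H)))) = Add(Rational(3, 2), Mul(Rational(-1, 4), Mul(Add(-2, H), Mul(2, H)))) = Add(Rational(3, 2), Mul(Rational(-1, 4), Mul(2, H, Add(-2, H)))) = Add(Rational(3, 2), Mul(Rational(-1, 2), H, Add(-2, H))))
Function('T')(b, n) = Add(-12, n) (Function('T')(b, n) = Add(Mul(2, Add(Rational(3, 2), -3, Mul(Rational(-1, 2), Pow(-3, 2)))), n) = Add(Mul(2, Add(Rational(3, 2), -3, Mul(Rational(-1, 2), 9))), n) = Add(Mul(2, Add(Rational(3, 2), -3, Rational(-9, 2))), n) = Add(Mul(2, -6), n) = Add(-12, n))
Mul(-1, Function('T')(-217, Function('L')(-12, 10))) = Mul(-1, Add(-12, 6)) = Mul(-1, -6) = 6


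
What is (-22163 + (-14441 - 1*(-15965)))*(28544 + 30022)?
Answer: -1208743674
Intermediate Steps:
(-22163 + (-14441 - 1*(-15965)))*(28544 + 30022) = (-22163 + (-14441 + 15965))*58566 = (-22163 + 1524)*58566 = -20639*58566 = -1208743674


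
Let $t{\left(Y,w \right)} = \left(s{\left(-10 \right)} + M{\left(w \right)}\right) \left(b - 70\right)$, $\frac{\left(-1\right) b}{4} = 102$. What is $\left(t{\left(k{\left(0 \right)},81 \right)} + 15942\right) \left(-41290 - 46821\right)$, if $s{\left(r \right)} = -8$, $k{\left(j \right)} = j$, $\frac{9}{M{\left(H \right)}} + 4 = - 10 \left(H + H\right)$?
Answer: $- \frac{1414370371873}{812} \approx -1.7418 \cdot 10^{9}$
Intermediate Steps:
$b = -408$ ($b = \left(-4\right) 102 = -408$)
$M{\left(H \right)} = \frac{9}{-4 - 20 H}$ ($M{\left(H \right)} = \frac{9}{-4 - 10 \left(H + H\right)} = \frac{9}{-4 - 10 \cdot 2 H} = \frac{9}{-4 - 20 H}$)
$t{\left(Y,w \right)} = 3824 + \frac{4302}{4 + 20 w}$ ($t{\left(Y,w \right)} = \left(-8 - \frac{9}{4 + 20 w}\right) \left(-408 - 70\right) = \left(-8 - \frac{9}{4 + 20 w}\right) \left(-478\right) = 3824 + \frac{4302}{4 + 20 w}$)
$\left(t{\left(k{\left(0 \right)},81 \right)} + 15942\right) \left(-41290 - 46821\right) = \left(\frac{239 \left(41 + 160 \cdot 81\right)}{2 \left(1 + 5 \cdot 81\right)} + 15942\right) \left(-41290 - 46821\right) = \left(\frac{239 \left(41 + 12960\right)}{2 \left(1 + 405\right)} + 15942\right) \left(-88111\right) = \left(\frac{239}{2} \cdot \frac{1}{406} \cdot 13001 + 15942\right) \left(-88111\right) = \left(\frac{3107239}{812} + 15942\right) \left(-88111\right) = \frac{16052143}{812} \left(-88111\right) = - \frac{1414370371873}{812}$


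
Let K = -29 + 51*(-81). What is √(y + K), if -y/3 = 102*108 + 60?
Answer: 2*I*√9347 ≈ 193.36*I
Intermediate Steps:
y = -33228 (y = -3*(102*108 + 60) = -3*(11016 + 60) = -3*11076 = -33228)
K = -4160 (K = -29 - 4131 = -4160)
√(y + K) = √(-33228 - 4160) = √(-37388) = 2*I*√9347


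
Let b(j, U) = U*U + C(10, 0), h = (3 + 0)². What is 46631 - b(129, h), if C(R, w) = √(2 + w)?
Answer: 46550 - √2 ≈ 46549.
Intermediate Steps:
h = 9 (h = 3² = 9)
b(j, U) = √2 + U² (b(j, U) = U*U + √(2 + 0) = U² + √2 = √2 + U²)
46631 - b(129, h) = 46631 - (√2 + 9²) = 46631 - (√2 + 81) = 46631 - (81 + √2) = 46631 + (-81 - √2) = 46550 - √2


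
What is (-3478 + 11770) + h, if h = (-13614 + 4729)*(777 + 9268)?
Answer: -89241533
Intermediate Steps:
h = -89249825 (h = -8885*10045 = -89249825)
(-3478 + 11770) + h = (-3478 + 11770) - 89249825 = 8292 - 89249825 = -89241533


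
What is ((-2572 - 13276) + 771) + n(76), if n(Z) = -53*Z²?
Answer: -321205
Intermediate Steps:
((-2572 - 13276) + 771) + n(76) = ((-2572 - 13276) + 771) - 53*76² = (-15848 + 771) - 53*5776 = -15077 - 306128 = -321205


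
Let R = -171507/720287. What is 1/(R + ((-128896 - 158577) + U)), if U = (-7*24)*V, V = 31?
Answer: -720287/210814490954 ≈ -3.4167e-6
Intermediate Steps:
U = -5208 (U = -7*24*31 = -168*31 = -5208)
R = -171507/720287 (R = -171507*1/720287 = -171507/720287 ≈ -0.23811)
1/(R + ((-128896 - 158577) + U)) = 1/(-171507/720287 + ((-128896 - 158577) - 5208)) = 1/(-171507/720287 + (-287473 - 5208)) = 1/(-171507/720287 - 292681) = 1/(-210814490954/720287) = -720287/210814490954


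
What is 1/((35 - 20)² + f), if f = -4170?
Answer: -1/3945 ≈ -0.00025349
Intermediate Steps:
1/((35 - 20)² + f) = 1/((35 - 20)² - 4170) = 1/(15² - 4170) = 1/(225 - 4170) = 1/(-3945) = -1/3945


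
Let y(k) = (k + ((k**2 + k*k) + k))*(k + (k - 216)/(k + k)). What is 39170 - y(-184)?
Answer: 12357266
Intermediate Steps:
y(k) = (k + (-216 + k)/(2*k))*(2*k + 2*k**2) (y(k) = (k + ((k**2 + k**2) + k))*(k + (-216 + k)/((2*k))) = (k + (2*k**2 + k))*(k + (-216 + k)*(1/(2*k))) = (k + (k + 2*k**2))*(k + (-216 + k)/(2*k)) = (2*k + 2*k**2)*(k + (-216 + k)/(2*k)) = (k + (-216 + k)/(2*k))*(2*k + 2*k**2))
39170 - y(-184) = 39170 - (-216 - 215*(-184) + 2*(-184)**3 + 3*(-184)**2) = 39170 - (-216 + 39560 + 2*(-6229504) + 3*33856) = 39170 - (-216 + 39560 - 12459008 + 101568) = 39170 - 1*(-12318096) = 39170 + 12318096 = 12357266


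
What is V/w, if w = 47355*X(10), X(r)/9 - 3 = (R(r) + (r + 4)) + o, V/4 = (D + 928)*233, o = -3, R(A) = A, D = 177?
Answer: 51493/511434 ≈ 0.10068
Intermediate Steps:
V = 1029860 (V = 4*((177 + 928)*233) = 4*(1105*233) = 4*257465 = 1029860)
X(r) = 36 + 18*r (X(r) = 27 + 9*((r + (r + 4)) - 3) = 27 + 9*((r + (4 + r)) - 3) = 27 + 9*((4 + 2*r) - 3) = 27 + 9*(1 + 2*r) = 27 + (9 + 18*r) = 36 + 18*r)
w = 10228680 (w = 47355*(36 + 18*10) = 47355*(36 + 180) = 47355*216 = 10228680)
V/w = 1029860/10228680 = 1029860*(1/10228680) = 51493/511434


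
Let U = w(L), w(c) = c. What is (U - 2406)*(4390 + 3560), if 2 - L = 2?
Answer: -19127700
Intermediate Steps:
L = 0 (L = 2 - 1*2 = 2 - 2 = 0)
U = 0
(U - 2406)*(4390 + 3560) = (0 - 2406)*(4390 + 3560) = -2406*7950 = -19127700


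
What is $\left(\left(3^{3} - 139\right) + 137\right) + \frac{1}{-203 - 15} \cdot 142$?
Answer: $\frac{2654}{109} \approx 24.349$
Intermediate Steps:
$\left(\left(3^{3} - 139\right) + 137\right) + \frac{1}{-203 - 15} \cdot 142 = \left(\left(27 - 139\right) + 137\right) + \frac{1}{-203 - 15} \cdot 142 = \left(-112 + 137\right) + \frac{1}{-218} \cdot 142 = 25 - \frac{71}{109} = \frac{2654}{109}$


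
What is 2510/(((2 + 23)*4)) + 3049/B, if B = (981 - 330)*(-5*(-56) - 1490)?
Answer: 9884236/393855 ≈ 25.096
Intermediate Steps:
B = -787710 (B = 651*(280 - 1490) = 651*(-1210) = -787710)
2510/(((2 + 23)*4)) + 3049/B = 2510/(((2 + 23)*4)) + 3049/(-787710) = 2510/((25*4)) + 3049*(-1/787710) = 2510/100 - 3049/787710 = 2510*(1/100) - 3049/787710 = 251/10 - 3049/787710 = 9884236/393855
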